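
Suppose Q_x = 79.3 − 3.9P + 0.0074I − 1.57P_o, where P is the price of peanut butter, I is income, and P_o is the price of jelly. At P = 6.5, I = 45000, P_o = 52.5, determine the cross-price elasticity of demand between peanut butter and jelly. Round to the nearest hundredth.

Substituting, Q_x = 79.3 − 3.9(6.5) + 0.0074(45000) − 1.57(52.5) = 79.3 − 25.35 + 333 − 82.425 = 304.525.
∂Q_x/∂P_o = −1.57, so E_xy = -1.57·(52.5/304.525) ≈ -0.27.
E_xy < 0: the goods are complements.

-0.27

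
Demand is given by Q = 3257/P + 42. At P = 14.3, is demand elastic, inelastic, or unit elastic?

At P = 14.3, Q = 269.7622.
dQ/dP = −3257/P² = −15.9274.
Point elasticity E = (dQ/dP)·(P/Q) = -15.9274 × 14.3/269.7622 ≈ -0.844.
|E| ≈ 0.844 < 1, so demand is inelastic.

inelastic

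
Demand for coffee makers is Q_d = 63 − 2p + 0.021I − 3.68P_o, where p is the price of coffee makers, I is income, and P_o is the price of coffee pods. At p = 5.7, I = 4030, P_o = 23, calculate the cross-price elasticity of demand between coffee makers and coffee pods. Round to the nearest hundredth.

First evaluate Q_d: 63 − 2(5.7) + 0.021(4030) − 3.68(23) = 63 − 11.4 + 84.63 − 84.64 = 51.59.
∂Q_d/∂P_o = −3.68, so E_xy = -3.68·(23/51.59) ≈ -1.64.
E_xy < 0: the goods are complements.

-1.64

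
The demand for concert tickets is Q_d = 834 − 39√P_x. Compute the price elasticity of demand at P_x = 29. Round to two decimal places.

-0.17

At P_x = 29, Q_d = 623.9786.
dQ_d/dP_x = −39/(2√P_x) = −39/(2·5.3852).
Point elasticity E = (dQ_d/dP_x)·(P_x/Q_d) = -3.6211 × 29/623.9786 ≈ -0.17.
|E| < 1, so demand is inelastic at this price.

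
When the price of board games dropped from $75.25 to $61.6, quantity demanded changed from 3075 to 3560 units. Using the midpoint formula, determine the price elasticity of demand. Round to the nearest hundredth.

-0.73

%Δq = (3560 − 3075)/[(3075 + 3560)/2] = 485/3317.5 ≈ 0.1462.
%ΔP = (61.6 − 75.25)/[(75.25 + 61.6)/2] = -13.65/68.425 ≈ -0.1995.
Arc elasticity E = %Δq/%ΔP ≈ 0.1462/-0.1995 ≈ -0.73.
|E| < 1: demand is inelastic over this range.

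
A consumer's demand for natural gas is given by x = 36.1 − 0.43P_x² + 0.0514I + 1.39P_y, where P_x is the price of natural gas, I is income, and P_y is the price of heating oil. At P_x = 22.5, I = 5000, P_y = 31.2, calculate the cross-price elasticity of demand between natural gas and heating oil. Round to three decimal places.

At the given point, x = 36.1 − 0.43(22.5)² + 0.0514(5000) + 1.39(31.2) = 36.1 − 217.6875 + 257 + 43.368 = 118.7805.
∂x/∂P_y = +1.39, so E_xy = 1.39·(31.2/118.7805) ≈ 0.365.
E_xy > 0: the goods are substitutes.

0.365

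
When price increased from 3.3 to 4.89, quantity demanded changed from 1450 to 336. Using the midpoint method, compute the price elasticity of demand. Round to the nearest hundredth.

%Δq = (336 − 1450)/[(1450 + 336)/2] = -1114/893 ≈ -1.2475.
%ΔP = (4.89 − 3.3)/[(3.3 + 4.89)/2] = 1.59/4.095 ≈ 0.3883.
Arc elasticity E = %Δq/%ΔP ≈ -1.2475/0.3883 ≈ -3.21.
|E| > 1: demand is elastic over this range.

-3.21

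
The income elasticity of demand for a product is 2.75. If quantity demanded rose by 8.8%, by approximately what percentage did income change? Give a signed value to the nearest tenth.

3.2

%ΔQ ≈ E × %ΔI ⇒ %ΔI = %ΔQ / E = (8.8%)/(2.75) = 3.2%.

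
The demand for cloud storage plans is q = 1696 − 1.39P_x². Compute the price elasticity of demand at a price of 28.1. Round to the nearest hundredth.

At P_x = 28.1, q = 598.4421.
dq/dP_x = −2·1.39·P_x = −78.118.
Point elasticity E = (dq/dP_x)·(P_x/q) = -78.118 × 28.1/598.4421 ≈ -3.67.
|E| > 1, so demand is elastic at this price.

-3.67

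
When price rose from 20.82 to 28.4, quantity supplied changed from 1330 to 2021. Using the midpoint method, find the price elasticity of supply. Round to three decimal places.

1.339

%ΔQ = (2021 − 1330)/[(1330 + 2021)/2] = 691/1675.5 ≈ 0.4124.
%Δp = (28.4 − 20.82)/[(20.82 + 28.4)/2] = 7.58/24.61 ≈ 0.3080.
Arc elasticity E = %ΔQ/%Δp ≈ 0.4124/0.3080 ≈ 1.339.
|E| > 1: supply is elastic over this range.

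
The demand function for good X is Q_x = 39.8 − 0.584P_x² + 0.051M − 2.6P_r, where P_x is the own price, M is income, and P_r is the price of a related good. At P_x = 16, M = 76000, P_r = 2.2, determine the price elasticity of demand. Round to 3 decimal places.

Substituting, Q_x = 39.8 − 0.584(16)² + 0.051(76000) − 2.6(2.2) = 39.8 − 149.504 + 3876 − 5.72 = 3760.576.
∂Q_x/∂P_x = −2·0.584·P_x = -18.688, so E_p = -18.688·(16/3760.576) ≈ -0.080.
|E_p| < 1: demand is inelastic.

-0.080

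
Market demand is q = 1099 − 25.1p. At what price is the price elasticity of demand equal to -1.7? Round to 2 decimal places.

27.57

Set −bp/(a − bp) = −1.7 ⇒ bp = 1.7(a − bp) ⇒ bp(1+1.7) = 1.7·a.
p = 1.7·1099/(25.1·2.7) ≈ 27.57.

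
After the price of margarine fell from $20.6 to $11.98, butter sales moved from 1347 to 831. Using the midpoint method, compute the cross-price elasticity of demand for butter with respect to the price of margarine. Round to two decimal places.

0.90

%ΔQ_x = (831 − 1347)/[(1347+831)/2] = -516/1089 ≈ -0.4738.
%ΔP_y = (11.98 − 20.6)/[(20.6+11.98)/2] ≈ -0.5292.
E_xy = -0.4738/-0.5292 ≈ 0.90.
E_xy > 0, so butter and margarine are substitutes.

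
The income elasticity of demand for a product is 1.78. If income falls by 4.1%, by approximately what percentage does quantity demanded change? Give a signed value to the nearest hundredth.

-7.30

%ΔQ ≈ E × %ΔI = (1.78) × (-4.1%) ≈ -7.30%.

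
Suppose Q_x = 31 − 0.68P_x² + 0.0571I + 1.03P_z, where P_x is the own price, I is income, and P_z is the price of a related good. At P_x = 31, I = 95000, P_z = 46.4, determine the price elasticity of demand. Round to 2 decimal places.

-0.27

First evaluate Q_x: 31 − 0.68(31)² + 0.0571(95000) + 1.03(46.4) = 31 − 653.48 + 5424.5 + 47.792 = 4849.812.
∂Q_x/∂P_x = −2·0.68·P_x = -42.16, so E_p = -42.16·(31/4849.812) ≈ -0.27.
|E_p| < 1: demand is inelastic.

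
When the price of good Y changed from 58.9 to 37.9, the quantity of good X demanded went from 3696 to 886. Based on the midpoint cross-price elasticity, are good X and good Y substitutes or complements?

substitutes

%ΔQ_x = (886 − 3696)/[(3696+886)/2] = -2810/2291 ≈ -1.2265.
%ΔP_y = (37.9 − 58.9)/[(58.9+37.9)/2] ≈ -0.4339.
E_xy = -1.2265/-0.4339 ≈ 2.827.
E_xy > 0, so the goods are substitutes.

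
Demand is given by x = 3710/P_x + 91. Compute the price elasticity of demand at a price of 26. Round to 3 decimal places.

-0.611

At P_x = 26, x = 233.6923.
dx/dP_x = −3710/P_x² = −5.4882.
Point elasticity E = (dx/dP_x)·(P_x/x) = -5.4882 × 26/233.6923 ≈ -0.611.
|E| < 1, so demand is inelastic at this price.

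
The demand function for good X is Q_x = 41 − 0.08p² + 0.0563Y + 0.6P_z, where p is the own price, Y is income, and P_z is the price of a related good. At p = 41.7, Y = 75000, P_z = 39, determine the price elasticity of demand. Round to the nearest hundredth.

-0.07

At the given point, Q_x = 41 − 0.08(41.7)² + 0.0563(75000) + 0.6(39) = 41 − 139.1112 + 4222.5 + 23.4 = 4147.7888.
∂Q_x/∂p = −2·0.08·p = -6.672, so E_p = -6.672·(41.7/4147.7888) ≈ -0.07.
|E_p| < 1: demand is inelastic.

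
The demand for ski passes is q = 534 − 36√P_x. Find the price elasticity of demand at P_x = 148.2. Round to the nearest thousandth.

At P_x = 148.2, q = 95.7453.
dq/dP_x = −36/(2√P_x) = −36/(2·12.1737).
Point elasticity E = (dq/dP_x)·(P_x/q) = -1.4786 × 148.2/95.7453 ≈ -2.289.
|E| > 1, so demand is elastic at this price.

-2.289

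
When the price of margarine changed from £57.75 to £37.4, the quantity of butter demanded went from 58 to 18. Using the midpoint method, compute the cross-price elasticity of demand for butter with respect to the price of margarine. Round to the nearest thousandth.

2.461

%ΔQ_x = (18 − 58)/[(58+18)/2] = -40/38 ≈ -1.0526.
%ΔP_y = (37.4 − 57.75)/[(57.75+37.4)/2] ≈ -0.4277.
E_xy = -1.0526/-0.4277 ≈ 2.461.
E_xy > 0, so butter and margarine are substitutes.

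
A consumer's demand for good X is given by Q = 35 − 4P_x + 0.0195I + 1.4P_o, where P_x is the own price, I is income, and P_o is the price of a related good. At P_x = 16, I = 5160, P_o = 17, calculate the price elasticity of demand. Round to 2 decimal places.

Q = 35 − 4(16) + 0.0195(5160) + 1.4(17) = 35 − 64 + 100.62 + 23.8 = 95.42.
∂Q/∂P_x = −4, so E_p = (−4)·(16/95.42) ≈ -0.67.
|E_p| < 1: demand is inelastic.

-0.67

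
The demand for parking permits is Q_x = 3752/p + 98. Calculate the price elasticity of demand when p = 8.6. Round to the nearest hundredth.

-0.82

At p = 8.6, Q_x = 534.2791.
dQ_x/dp = −3752/p² = −50.7301.
Point elasticity E = (dQ_x/dp)·(p/Q_x) = -50.7301 × 8.6/534.2791 ≈ -0.82.
|E| < 1, so demand is inelastic at this price.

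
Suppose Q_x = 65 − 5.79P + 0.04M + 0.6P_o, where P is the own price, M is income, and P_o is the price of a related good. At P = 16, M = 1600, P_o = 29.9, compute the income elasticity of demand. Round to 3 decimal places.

1.179

Evaluating quantity at (P, M, P_o) gives Q_x = 65 − 5.79(16) + 0.04(1600) + 0.6(29.9) = 65 − 92.64 + 64 + 17.94 = 54.3.
∂Q_x/∂M = +0.04, so E_I = 0.04·(1600/54.3) ≈ 1.179.
E_I > 1: normal good (luxury).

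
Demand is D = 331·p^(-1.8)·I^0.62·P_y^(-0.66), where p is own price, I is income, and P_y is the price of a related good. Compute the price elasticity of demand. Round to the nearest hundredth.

For a Cobb–Douglas (constant-elasticity) form D = A·p^α·…, the elasticity with respect to p equals the exponent α at every point.
Here the exponent on p is -1.8, so the price elasticity of demand is -1.80.

-1.80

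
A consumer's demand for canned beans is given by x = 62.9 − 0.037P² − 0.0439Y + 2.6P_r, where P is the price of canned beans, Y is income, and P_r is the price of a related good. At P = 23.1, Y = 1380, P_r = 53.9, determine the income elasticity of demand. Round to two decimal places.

-0.49

Evaluating quantity at (P, Y, P_r) gives x = 62.9 − 0.037(23.1)² − 0.0439(1380) + 2.6(53.9) = 62.9 − 19.7436 − 60.582 + 140.14 = 122.7144.
∂x/∂Y = −0.0439, so E_I = -0.0439·(1380/122.7144) ≈ -0.49.
E_I < 0: inferior good.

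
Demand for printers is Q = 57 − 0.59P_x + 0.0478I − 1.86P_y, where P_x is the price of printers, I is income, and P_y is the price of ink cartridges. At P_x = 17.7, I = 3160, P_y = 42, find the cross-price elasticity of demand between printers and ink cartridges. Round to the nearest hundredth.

-0.65

Substituting, Q = 57 − 0.59(17.7) + 0.0478(3160) − 1.86(42) = 57 − 10.443 + 151.048 − 78.12 = 119.485.
∂Q/∂P_y = −1.86, so E_xy = -1.86·(42/119.485) ≈ -0.65.
E_xy < 0: the goods are complements.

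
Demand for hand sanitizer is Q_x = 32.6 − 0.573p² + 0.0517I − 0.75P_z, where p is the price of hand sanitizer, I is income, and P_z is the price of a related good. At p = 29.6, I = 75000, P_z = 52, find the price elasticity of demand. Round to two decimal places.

-0.30

At the given point, Q_x = 32.6 − 0.573(29.6)² + 0.0517(75000) − 0.75(52) = 32.6 − 502.0397 + 3877.5 − 39 = 3369.0603.
∂Q_x/∂p = −2·0.573·p = -33.9216, so E_p = -33.9216·(29.6/3369.0603) ≈ -0.30.
|E_p| < 1: demand is inelastic.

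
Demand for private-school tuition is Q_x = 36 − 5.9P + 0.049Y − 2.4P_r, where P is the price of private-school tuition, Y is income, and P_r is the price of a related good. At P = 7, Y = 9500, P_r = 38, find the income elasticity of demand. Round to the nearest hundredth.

First evaluate Q_x: 36 − 5.9(7) + 0.049(9500) − 2.4(38) = 36 − 41.3 + 465.5 − 91.2 = 369.
∂Q_x/∂Y = +0.049, so E_I = 0.049·(9500/369) ≈ 1.26.
E_I > 1: normal good (luxury).

1.26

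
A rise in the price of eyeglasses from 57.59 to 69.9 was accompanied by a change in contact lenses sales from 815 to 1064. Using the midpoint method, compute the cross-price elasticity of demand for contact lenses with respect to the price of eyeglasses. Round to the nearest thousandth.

%ΔQ_x = (1064 − 815)/[(815+1064)/2] = 249/939.5 ≈ 0.2650.
%ΔP_y = (69.9 − 57.59)/[(57.59+69.9)/2] ≈ 0.1931.
E_xy = 0.2650/0.1931 ≈ 1.372.
E_xy > 0, so contact lenses and eyeglasses are substitutes.

1.372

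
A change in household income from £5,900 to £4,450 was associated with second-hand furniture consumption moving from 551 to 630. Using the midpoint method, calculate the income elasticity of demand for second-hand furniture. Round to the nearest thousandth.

-0.477

%ΔQ = (630 − 551)/[(551+630)/2] = 79/590.5 ≈ 0.1338.
%ΔM = (4,450 − 5,900)/[(5,900+4,450)/2] = -1450/5175 ≈ -0.2802.
E_I = %ΔQ/%ΔM ≈ -0.477.
E_I < 0: inferior good.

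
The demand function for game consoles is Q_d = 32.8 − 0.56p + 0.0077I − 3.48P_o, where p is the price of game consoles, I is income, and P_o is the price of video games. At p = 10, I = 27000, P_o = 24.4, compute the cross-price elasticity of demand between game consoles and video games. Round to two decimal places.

Evaluating quantity at (p, I, P_o) gives Q_d = 32.8 − 0.56(10) + 0.0077(27000) − 3.48(24.4) = 32.8 − 5.6 + 207.9 − 84.912 = 150.188.
∂Q_d/∂P_o = −3.48, so E_xy = -3.48·(24.4/150.188) ≈ -0.57.
E_xy < 0: the goods are complements.

-0.57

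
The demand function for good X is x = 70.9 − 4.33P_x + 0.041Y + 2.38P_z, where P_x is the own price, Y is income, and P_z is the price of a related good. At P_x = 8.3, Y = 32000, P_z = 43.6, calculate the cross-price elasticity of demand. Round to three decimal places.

0.072

Substituting, x = 70.9 − 4.33(8.3) + 0.041(32000) + 2.38(43.6) = 70.9 − 35.939 + 1312 + 103.768 = 1450.729.
∂x/∂P_z = +2.38, so E_xy = 2.38·(43.6/1450.729) ≈ 0.072.
E_xy > 0: the goods are substitutes.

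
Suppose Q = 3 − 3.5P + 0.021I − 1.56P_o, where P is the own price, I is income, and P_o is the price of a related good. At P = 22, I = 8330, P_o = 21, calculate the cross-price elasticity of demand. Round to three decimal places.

-0.481

Substituting, Q = 3 − 3.5(22) + 0.021(8330) − 1.56(21) = 3 − 77 + 174.93 − 32.76 = 68.17.
∂Q/∂P_o = −1.56, so E_xy = -1.56·(21/68.17) ≈ -0.481.
E_xy < 0: the goods are complements.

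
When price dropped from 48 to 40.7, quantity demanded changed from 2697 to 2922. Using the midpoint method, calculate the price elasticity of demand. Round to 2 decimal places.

%ΔQ = (2922 − 2697)/[(2697 + 2922)/2] = 225/2809.5 ≈ 0.0801.
%Δp = (40.7 − 48)/[(48 + 40.7)/2] = -7.3/44.35 ≈ -0.1646.
Arc elasticity E = %ΔQ/%Δp ≈ 0.0801/-0.1646 ≈ -0.49.
|E| < 1: demand is inelastic over this range.

-0.49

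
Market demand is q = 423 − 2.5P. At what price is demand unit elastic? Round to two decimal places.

For linear demand q = a − bP, E = −bP/(a − bP). |E| = 1 ⇒ bP = a − bP ⇒ P = a/(2b).
P = 423/(2·2.5) = 84.60.

84.60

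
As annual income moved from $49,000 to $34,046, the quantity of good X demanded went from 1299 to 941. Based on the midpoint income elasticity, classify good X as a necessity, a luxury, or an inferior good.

%ΔQ = (941 − 1299)/[(1299+941)/2] = -358/1120 ≈ -0.3196.
%ΔI = (34,046 − 49,000)/[(49,000+34,046)/2] = -14954/41523 ≈ -0.3601.
E_I = %ΔQ/%ΔI ≈ 0.888.
E_I ∈ (0,1): normal good (necessity).

necessity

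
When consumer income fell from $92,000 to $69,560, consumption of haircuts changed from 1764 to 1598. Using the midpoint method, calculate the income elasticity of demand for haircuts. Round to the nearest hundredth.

%ΔQ = (1598 − 1764)/[(1764+1598)/2] = -166/1681 ≈ -0.0988.
%ΔM = (69,560 − 92,000)/[(92,000+69,560)/2] = -22440/80780 ≈ -0.2778.
E_I = %ΔQ/%ΔM ≈ 0.36.
E_I ∈ (0,1): normal good (necessity).

0.36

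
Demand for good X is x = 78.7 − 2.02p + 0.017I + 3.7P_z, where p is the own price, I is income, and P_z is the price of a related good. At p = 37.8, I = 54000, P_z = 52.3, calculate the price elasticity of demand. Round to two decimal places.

Substituting, x = 78.7 − 2.02(37.8) + 0.017(54000) + 3.7(52.3) = 78.7 − 76.356 + 918 + 193.51 = 1113.854.
∂x/∂p = −2.02, so E_p = (−2.02)·(37.8/1113.854) ≈ -0.07.
|E_p| < 1: demand is inelastic.

-0.07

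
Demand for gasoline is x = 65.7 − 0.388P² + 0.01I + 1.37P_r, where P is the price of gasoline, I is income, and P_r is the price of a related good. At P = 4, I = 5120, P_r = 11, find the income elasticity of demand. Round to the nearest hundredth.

At the given point, x = 65.7 − 0.388(4)² + 0.01(5120) + 1.37(11) = 65.7 − 6.208 + 51.2 + 15.07 = 125.762.
∂x/∂I = +0.01, so E_I = 0.01·(5120/125.762) ≈ 0.41.
E_I ∈ (0,1): normal good (necessity).

0.41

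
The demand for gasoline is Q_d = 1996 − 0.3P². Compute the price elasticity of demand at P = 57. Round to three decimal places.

At P = 57, Q_d = 1021.3.
dQ_d/dP = −2·0.3·P = −34.2.
Point elasticity E = (dQ_d/dP)·(P/Q_d) = -34.2 × 57/1021.3 ≈ -1.909.
|E| > 1, so demand is elastic at this price.

-1.909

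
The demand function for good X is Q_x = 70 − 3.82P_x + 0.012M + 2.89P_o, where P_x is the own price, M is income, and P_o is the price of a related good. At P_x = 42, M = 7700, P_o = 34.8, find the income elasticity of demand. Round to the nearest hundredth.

First evaluate Q_x: 70 − 3.82(42) + 0.012(7700) + 2.89(34.8) = 70 − 160.44 + 92.4 + 100.572 = 102.532.
∂Q_x/∂M = +0.012, so E_I = 0.012·(7700/102.532) ≈ 0.90.
E_I ∈ (0,1): normal good (necessity).

0.90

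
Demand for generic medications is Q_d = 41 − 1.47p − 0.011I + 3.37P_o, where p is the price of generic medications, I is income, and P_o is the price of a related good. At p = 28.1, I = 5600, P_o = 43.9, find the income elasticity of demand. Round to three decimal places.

-0.716

Evaluating quantity at (p, I, P_o) gives Q_d = 41 − 1.47(28.1) − 0.011(5600) + 3.37(43.9) = 41 − 41.307 − 61.6 + 147.943 = 86.036.
∂Q_d/∂I = −0.011, so E_I = -0.011·(5600/86.036) ≈ -0.716.
E_I < 0: inferior good.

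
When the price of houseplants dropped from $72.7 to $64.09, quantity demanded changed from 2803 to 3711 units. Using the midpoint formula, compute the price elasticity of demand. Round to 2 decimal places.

%Δq = (3711 − 2803)/[(2803 + 3711)/2] = 908/3257 ≈ 0.2788.
%ΔP = (64.09 − 72.7)/[(72.7 + 64.09)/2] = -8.61/68.395 ≈ -0.1259.
Arc elasticity E = %Δq/%ΔP ≈ 0.2788/-0.1259 ≈ -2.21.
|E| > 1: demand is elastic over this range.

-2.21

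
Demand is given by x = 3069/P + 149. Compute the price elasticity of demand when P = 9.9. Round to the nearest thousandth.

-0.675

At P = 9.9, x = 459.
dx/dP = −3069/P² = −31.3131.
Point elasticity E = (dx/dP)·(P/x) = -31.3131 × 9.9/459 ≈ -0.675.
|E| < 1, so demand is inelastic at this price.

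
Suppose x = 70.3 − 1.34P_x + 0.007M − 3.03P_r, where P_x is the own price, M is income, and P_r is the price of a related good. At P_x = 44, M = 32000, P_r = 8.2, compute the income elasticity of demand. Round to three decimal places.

Substituting, x = 70.3 − 1.34(44) + 0.007(32000) − 3.03(8.2) = 70.3 − 58.96 + 224 − 24.846 = 210.494.
∂x/∂M = +0.007, so E_I = 0.007·(32000/210.494) ≈ 1.064.
E_I > 1: normal good (luxury).

1.064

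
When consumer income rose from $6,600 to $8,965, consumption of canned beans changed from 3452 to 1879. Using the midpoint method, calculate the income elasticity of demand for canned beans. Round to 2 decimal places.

%ΔQ = (1879 − 3452)/[(3452+1879)/2] = -1573/2665.5 ≈ -0.5901.
%ΔY = (8,965 − 6,600)/[(6,600+8,965)/2] = 2365/7782.5 ≈ 0.3039.
E_I = %ΔQ/%ΔY ≈ -1.94.
E_I < 0: inferior good.

-1.94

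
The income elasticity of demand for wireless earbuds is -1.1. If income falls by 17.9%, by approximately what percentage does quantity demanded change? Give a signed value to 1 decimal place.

19.7

%ΔQ ≈ E × %ΔI = (-1.1) × (-17.9%) ≈ 19.7%.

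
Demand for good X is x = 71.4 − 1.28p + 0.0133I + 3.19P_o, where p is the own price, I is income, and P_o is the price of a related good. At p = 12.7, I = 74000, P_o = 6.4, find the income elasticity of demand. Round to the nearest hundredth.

Substituting, x = 71.4 − 1.28(12.7) + 0.0133(74000) + 3.19(6.4) = 71.4 − 16.256 + 984.2 + 20.416 = 1059.76.
∂x/∂I = +0.0133, so E_I = 0.0133·(74000/1059.76) ≈ 0.93.
E_I ∈ (0,1): normal good (necessity).

0.93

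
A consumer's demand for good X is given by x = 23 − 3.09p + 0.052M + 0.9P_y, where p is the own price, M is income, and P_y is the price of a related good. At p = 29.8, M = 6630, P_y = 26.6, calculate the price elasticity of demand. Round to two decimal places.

Substituting, x = 23 − 3.09(29.8) + 0.052(6630) + 0.9(26.6) = 23 − 92.082 + 344.76 + 23.94 = 299.618.
∂x/∂p = −3.09, so E_p = (−3.09)·(29.8/299.618) ≈ -0.31.
|E_p| < 1: demand is inelastic.

-0.31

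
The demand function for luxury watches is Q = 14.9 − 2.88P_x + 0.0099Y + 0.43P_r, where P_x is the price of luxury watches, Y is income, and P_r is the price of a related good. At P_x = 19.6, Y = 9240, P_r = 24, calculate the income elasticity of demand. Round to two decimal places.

Substituting, Q = 14.9 − 2.88(19.6) + 0.0099(9240) + 0.43(24) = 14.9 − 56.448 + 91.476 + 10.32 = 60.248.
∂Q/∂Y = +0.0099, so E_I = 0.0099·(9240/60.248) ≈ 1.52.
E_I > 1: normal good (luxury).

1.52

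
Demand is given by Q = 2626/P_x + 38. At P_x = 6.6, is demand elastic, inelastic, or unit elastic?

inelastic

At P_x = 6.6, Q = 435.8788.
dQ/dP_x = −2626/P_x² = −60.2847.
Point elasticity E = (dQ/dP_x)·(P_x/Q) = -60.2847 × 6.6/435.8788 ≈ -0.913.
|E| ≈ 0.913 < 1, so demand is inelastic.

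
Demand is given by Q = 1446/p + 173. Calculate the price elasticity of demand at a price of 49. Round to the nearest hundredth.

-0.15

At p = 49, Q = 202.5102.
dQ/dp = −1446/p² = −0.6022.
Point elasticity E = (dQ/dp)·(p/Q) = -0.6022 × 49/202.5102 ≈ -0.15.
|E| < 1, so demand is inelastic at this price.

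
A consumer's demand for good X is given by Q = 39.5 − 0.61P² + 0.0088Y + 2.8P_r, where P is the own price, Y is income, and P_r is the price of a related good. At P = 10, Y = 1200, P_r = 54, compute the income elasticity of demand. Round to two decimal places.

Evaluating quantity at (P, Y, P_r) gives Q = 39.5 − 0.61(10)² + 0.0088(1200) + 2.8(54) = 39.5 − 61 + 10.56 + 151.2 = 140.26.
∂Q/∂Y = +0.0088, so E_I = 0.0088·(1200/140.26) ≈ 0.08.
E_I ∈ (0,1): normal good (necessity).

0.08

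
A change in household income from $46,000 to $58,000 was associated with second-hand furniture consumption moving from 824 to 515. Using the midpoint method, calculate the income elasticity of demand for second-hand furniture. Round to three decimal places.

%ΔQ = (515 − 824)/[(824+515)/2] = -309/669.5 ≈ -0.4615.
%ΔM = (58,000 − 46,000)/[(46,000+58,000)/2] = 12000/52000 ≈ 0.2308.
E_I = %ΔQ/%ΔM ≈ -2.000.
E_I < 0: inferior good.

-2.000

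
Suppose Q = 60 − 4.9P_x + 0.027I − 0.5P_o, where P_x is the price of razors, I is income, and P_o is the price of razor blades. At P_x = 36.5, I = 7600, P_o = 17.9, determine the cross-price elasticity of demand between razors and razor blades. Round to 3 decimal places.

-0.116

Evaluating quantity at (P_x, I, P_o) gives Q = 60 − 4.9(36.5) + 0.027(7600) − 0.5(17.9) = 60 − 178.85 + 205.2 − 8.95 = 77.4.
∂Q/∂P_o = −0.5, so E_xy = -0.5·(17.9/77.4) ≈ -0.116.
E_xy < 0: the goods are complements.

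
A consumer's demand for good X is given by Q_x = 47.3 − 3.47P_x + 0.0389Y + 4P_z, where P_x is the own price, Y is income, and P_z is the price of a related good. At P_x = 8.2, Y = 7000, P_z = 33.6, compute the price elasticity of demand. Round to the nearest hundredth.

Evaluating quantity at (P_x, Y, P_z) gives Q_x = 47.3 − 3.47(8.2) + 0.0389(7000) + 4(33.6) = 47.3 − 28.454 + 272.3 + 134.4 = 425.546.
∂Q_x/∂P_x = −3.47, so E_p = (−3.47)·(8.2/425.546) ≈ -0.07.
|E_p| < 1: demand is inelastic.

-0.07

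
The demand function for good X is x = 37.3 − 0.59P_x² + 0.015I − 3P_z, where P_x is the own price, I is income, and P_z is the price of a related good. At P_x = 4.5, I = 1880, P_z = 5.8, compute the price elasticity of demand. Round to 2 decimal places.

x = 37.3 − 0.59(4.5)² + 0.015(1880) − 3(5.8) = 37.3 − 11.9475 + 28.2 − 17.4 = 36.1525.
∂x/∂P_x = −2·0.59·P_x = -5.31, so E_p = -5.31·(4.5/36.1525) ≈ -0.66.
|E_p| < 1: demand is inelastic.

-0.66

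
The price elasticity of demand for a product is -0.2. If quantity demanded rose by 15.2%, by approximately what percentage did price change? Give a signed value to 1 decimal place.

-76.0

%ΔQ ≈ E × %ΔP ⇒ %ΔP = %ΔQ / E = (15.2%)/(-0.2) = -76.0%.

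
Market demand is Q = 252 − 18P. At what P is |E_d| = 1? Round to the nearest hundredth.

7.00

For linear demand Q = a − bP, E = −bP/(a − bP). |E| = 1 ⇒ bP = a − bP ⇒ P = a/(2b).
P = 252/(2·18) = 7.00.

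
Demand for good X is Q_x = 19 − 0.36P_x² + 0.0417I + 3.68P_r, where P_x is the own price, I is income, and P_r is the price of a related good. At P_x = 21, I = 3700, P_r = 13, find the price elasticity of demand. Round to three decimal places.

Evaluating quantity at (P_x, I, P_r) gives Q_x = 19 − 0.36(21)² + 0.0417(3700) + 3.68(13) = 19 − 158.76 + 154.29 + 47.84 = 62.37.
∂Q_x/∂P_x = −2·0.36·P_x = -15.12, so E_p = -15.12·(21/62.37) ≈ -5.091.
|E_p| > 1: demand is elastic.

-5.091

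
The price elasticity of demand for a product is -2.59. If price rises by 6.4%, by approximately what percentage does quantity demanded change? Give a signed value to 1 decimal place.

-16.6

%ΔQ ≈ E × %ΔP = (-2.59) × (6.4%) ≈ -16.6%.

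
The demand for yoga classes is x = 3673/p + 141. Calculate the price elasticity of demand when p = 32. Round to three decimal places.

At p = 32, x = 255.7813.
dx/dp = −3673/p² = −3.5869.
Point elasticity E = (dx/dp)·(p/x) = -3.5869 × 32/255.7813 ≈ -0.449.
|E| < 1, so demand is inelastic at this price.

-0.449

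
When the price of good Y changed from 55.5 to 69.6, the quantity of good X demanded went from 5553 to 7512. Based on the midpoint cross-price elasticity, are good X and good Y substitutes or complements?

substitutes

%ΔQ_x = (7512 − 5553)/[(5553+7512)/2] = 1959/6532.5 ≈ 0.2999.
%ΔP_y = (69.6 − 55.5)/[(55.5+69.6)/2] ≈ 0.2254.
E_xy = 0.2999/0.2254 ≈ 1.330.
E_xy > 0, so the goods are substitutes.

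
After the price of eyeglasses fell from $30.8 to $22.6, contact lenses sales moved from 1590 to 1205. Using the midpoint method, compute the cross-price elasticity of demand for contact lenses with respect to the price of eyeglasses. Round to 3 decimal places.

0.897

%ΔQ_x = (1205 − 1590)/[(1590+1205)/2] = -385/1397.5 ≈ -0.2755.
%ΔP_y = (22.6 − 30.8)/[(30.8+22.6)/2] ≈ -0.3071.
E_xy = -0.2755/-0.3071 ≈ 0.897.
E_xy > 0, so contact lenses and eyeglasses are substitutes.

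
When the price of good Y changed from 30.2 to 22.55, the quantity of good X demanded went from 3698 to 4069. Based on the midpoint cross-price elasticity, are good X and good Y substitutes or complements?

complements

%ΔQ_x = (4069 − 3698)/[(3698+4069)/2] = 371/3883.5 ≈ 0.0955.
%ΔP_y = (22.55 − 30.2)/[(30.2+22.55)/2] ≈ -0.2900.
E_xy = 0.0955/-0.2900 ≈ -0.329.
E_xy < 0, so the goods are complements.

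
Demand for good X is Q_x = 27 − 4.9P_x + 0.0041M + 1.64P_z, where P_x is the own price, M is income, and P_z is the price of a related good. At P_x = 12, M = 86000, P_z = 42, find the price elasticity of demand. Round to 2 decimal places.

-0.15

Evaluating quantity at (P_x, M, P_z) gives Q_x = 27 − 4.9(12) + 0.0041(86000) + 1.64(42) = 27 − 58.8 + 352.6 + 68.88 = 389.68.
∂Q_x/∂P_x = −4.9, so E_p = (−4.9)·(12/389.68) ≈ -0.15.
|E_p| < 1: demand is inelastic.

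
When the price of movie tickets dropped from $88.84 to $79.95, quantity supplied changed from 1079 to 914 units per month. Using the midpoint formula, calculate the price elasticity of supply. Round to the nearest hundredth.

%ΔQ = (914 − 1079)/[(1079 + 914)/2] = -165/996.5 ≈ -0.1656.
%Δp = (79.95 − 88.84)/[(88.84 + 79.95)/2] = -8.89/84.395 ≈ -0.1053.
Arc elasticity E = %ΔQ/%Δp ≈ -0.1656/-0.1053 ≈ 1.57.
|E| > 1: supply is elastic over this range.

1.57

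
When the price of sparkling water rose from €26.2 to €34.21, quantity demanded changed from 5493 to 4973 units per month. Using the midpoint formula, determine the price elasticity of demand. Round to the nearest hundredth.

%ΔQ = (4973 − 5493)/[(5493 + 4973)/2] = -520/5233 ≈ -0.0994.
%Δp = (34.21 − 26.2)/[(26.2 + 34.21)/2] = 8.01/30.205 ≈ 0.2652.
Arc elasticity E = %ΔQ/%Δp ≈ -0.0994/0.2652 ≈ -0.37.
|E| < 1: demand is inelastic over this range.

-0.37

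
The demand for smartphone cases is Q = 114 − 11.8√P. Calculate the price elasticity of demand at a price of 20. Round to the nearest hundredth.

-0.43

At P = 20, Q = 61.2288.
dQ/dP = −11.8/(2√P) = −11.8/(2·4.4721).
Point elasticity E = (dQ/dP)·(P/Q) = -1.3193 × 20/61.2288 ≈ -0.43.
|E| < 1, so demand is inelastic at this price.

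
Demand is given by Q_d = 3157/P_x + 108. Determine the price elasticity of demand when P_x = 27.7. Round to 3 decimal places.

At P_x = 27.7, Q_d = 221.9711.
dQ_d/dP_x = −3157/P_x² = −4.1145.
Point elasticity E = (dQ_d/dP_x)·(P_x/Q_d) = -4.1145 × 27.7/221.9711 ≈ -0.513.
|E| < 1, so demand is inelastic at this price.

-0.513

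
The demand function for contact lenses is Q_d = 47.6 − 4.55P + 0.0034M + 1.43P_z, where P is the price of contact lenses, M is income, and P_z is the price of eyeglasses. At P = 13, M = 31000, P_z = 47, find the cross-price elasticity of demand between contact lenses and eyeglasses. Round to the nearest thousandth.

0.417

First evaluate Q_d: 47.6 − 4.55(13) + 0.0034(31000) + 1.43(47) = 47.6 − 59.15 + 105.4 + 67.21 = 161.06.
∂Q_d/∂P_z = +1.43, so E_xy = 1.43·(47/161.06) ≈ 0.417.
E_xy > 0: the goods are substitutes.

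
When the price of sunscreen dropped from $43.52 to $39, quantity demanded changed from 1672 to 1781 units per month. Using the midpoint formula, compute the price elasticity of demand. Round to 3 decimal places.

-0.576

%ΔQ = (1781 − 1672)/[(1672 + 1781)/2] = 109/1726.5 ≈ 0.0631.
%Δp = (39 − 43.52)/[(43.52 + 39)/2] = -4.52/41.26 ≈ -0.1095.
Arc elasticity E = %ΔQ/%Δp ≈ 0.0631/-0.1095 ≈ -0.576.
|E| < 1: demand is inelastic over this range.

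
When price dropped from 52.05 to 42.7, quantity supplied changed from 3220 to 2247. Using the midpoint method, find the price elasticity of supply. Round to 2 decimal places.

1.80

%ΔQ = (2247 − 3220)/[(3220 + 2247)/2] = -973/2733.5 ≈ -0.3560.
%ΔP = (42.7 − 52.05)/[(52.05 + 42.7)/2] = -9.35/47.375 ≈ -0.1974.
Arc elasticity E = %ΔQ/%ΔP ≈ -0.3560/-0.1974 ≈ 1.80.
|E| > 1: supply is elastic over this range.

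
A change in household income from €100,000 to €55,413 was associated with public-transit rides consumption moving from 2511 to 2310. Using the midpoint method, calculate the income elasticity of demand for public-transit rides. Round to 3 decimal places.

0.145

%ΔQ = (2310 − 2511)/[(2511+2310)/2] = -201/2410.5 ≈ -0.0834.
%ΔM = (55,413 − 100,000)/[(100,000+55,413)/2] = -44587/77706.5 ≈ -0.5738.
E_I = %ΔQ/%ΔM ≈ 0.145.
E_I ∈ (0,1): normal good (necessity).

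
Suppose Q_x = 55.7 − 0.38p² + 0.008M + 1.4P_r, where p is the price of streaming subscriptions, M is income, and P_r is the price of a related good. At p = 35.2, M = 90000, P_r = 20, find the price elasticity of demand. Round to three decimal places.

At the given point, Q_x = 55.7 − 0.38(35.2)² + 0.008(90000) + 1.4(20) = 55.7 − 470.8352 + 720 + 28 = 332.8648.
∂Q_x/∂p = −2·0.38·p = -26.752, so E_p = -26.752·(35.2/332.8648) ≈ -2.829.
|E_p| > 1: demand is elastic.

-2.829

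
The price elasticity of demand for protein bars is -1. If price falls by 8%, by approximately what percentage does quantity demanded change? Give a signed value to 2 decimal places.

8.00

%ΔQ ≈ E × %ΔP = (-1) × (-8%) = 8.00%.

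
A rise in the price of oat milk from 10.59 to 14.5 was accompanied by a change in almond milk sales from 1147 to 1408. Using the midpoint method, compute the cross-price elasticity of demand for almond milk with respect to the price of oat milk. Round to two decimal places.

0.66

%ΔQ_x = (1408 − 1147)/[(1147+1408)/2] = 261/1277.5 ≈ 0.2043.
%ΔP_y = (14.5 − 10.59)/[(10.59+14.5)/2] ≈ 0.3117.
E_xy = 0.2043/0.3117 ≈ 0.66.
E_xy > 0, so almond milk and oat milk are substitutes.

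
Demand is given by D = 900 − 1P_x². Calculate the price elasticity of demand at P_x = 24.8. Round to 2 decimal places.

At P_x = 24.8, D = 284.96.
dD/dP_x = −2·1·P_x = −49.6.
Point elasticity E = (dD/dP_x)·(P_x/D) = -49.6 × 24.8/284.96 ≈ -4.32.
|E| > 1, so demand is elastic at this price.

-4.32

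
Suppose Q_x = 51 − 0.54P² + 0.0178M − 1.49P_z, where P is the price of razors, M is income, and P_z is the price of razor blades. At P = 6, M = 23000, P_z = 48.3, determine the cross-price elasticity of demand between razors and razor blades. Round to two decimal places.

-0.20

Evaluating quantity at (P, M, P_z) gives Q_x = 51 − 0.54(6)² + 0.0178(23000) − 1.49(48.3) = 51 − 19.44 + 409.4 − 71.967 = 368.993.
∂Q_x/∂P_z = −1.49, so E_xy = -1.49·(48.3/368.993) ≈ -0.20.
E_xy < 0: the goods are complements.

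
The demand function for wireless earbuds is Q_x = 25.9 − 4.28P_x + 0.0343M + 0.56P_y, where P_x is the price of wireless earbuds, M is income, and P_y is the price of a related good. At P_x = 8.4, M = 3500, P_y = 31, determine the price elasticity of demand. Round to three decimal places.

Q_x = 25.9 − 4.28(8.4) + 0.0343(3500) + 0.56(31) = 25.9 − 35.952 + 120.05 + 17.36 = 127.358.
∂Q_x/∂P_x = −4.28, so E_p = (−4.28)·(8.4/127.358) ≈ -0.282.
|E_p| < 1: demand is inelastic.

-0.282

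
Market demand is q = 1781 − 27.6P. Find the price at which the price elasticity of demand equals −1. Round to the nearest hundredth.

For linear demand q = a − bP, E = −bP/(a − bP). |E| = 1 ⇒ bP = a − bP ⇒ P = a/(2b).
P = 1781/(2·27.6) ≈ 32.26.

32.26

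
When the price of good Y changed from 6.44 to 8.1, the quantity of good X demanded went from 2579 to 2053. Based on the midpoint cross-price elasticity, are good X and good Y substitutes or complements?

complements

%ΔQ_x = (2053 − 2579)/[(2579+2053)/2] = -526/2316 ≈ -0.2271.
%ΔP_y = (8.1 − 6.44)/[(6.44+8.1)/2] ≈ 0.2283.
E_xy = -0.2271/0.2283 ≈ -0.995.
E_xy < 0, so the goods are complements.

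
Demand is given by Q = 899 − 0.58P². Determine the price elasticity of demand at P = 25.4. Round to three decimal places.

-1.426

At P = 25.4, Q = 524.8072.
dQ/dP = −2·0.58·P = −29.464.
Point elasticity E = (dQ/dP)·(P/Q) = -29.464 × 25.4/524.8072 ≈ -1.426.
|E| > 1, so demand is elastic at this price.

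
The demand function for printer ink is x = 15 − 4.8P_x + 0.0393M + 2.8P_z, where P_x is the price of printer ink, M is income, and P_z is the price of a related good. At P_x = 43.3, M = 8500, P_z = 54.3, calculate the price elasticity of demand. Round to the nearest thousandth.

-0.709

x = 15 − 4.8(43.3) + 0.0393(8500) + 2.8(54.3) = 15 − 207.84 + 334.05 + 152.04 = 293.25.
∂x/∂P_x = −4.8, so E_p = (−4.8)·(43.3/293.25) ≈ -0.709.
|E_p| < 1: demand is inelastic.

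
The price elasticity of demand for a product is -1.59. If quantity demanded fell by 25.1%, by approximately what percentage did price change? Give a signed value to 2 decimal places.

%ΔQ ≈ E × %ΔP ⇒ %ΔP = %ΔQ / E = (-25.1%)/(-1.59) ≈ 15.79%.

15.79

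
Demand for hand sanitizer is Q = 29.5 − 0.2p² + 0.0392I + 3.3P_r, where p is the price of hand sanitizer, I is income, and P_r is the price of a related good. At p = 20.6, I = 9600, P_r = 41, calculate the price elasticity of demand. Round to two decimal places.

-0.37

Evaluating quantity at (p, I, P_r) gives Q = 29.5 − 0.2(20.6)² + 0.0392(9600) + 3.3(41) = 29.5 − 84.872 + 376.32 + 135.3 = 456.248.
∂Q/∂p = −2·0.2·p = -8.24, so E_p = -8.24·(20.6/456.248) ≈ -0.37.
|E_p| < 1: demand is inelastic.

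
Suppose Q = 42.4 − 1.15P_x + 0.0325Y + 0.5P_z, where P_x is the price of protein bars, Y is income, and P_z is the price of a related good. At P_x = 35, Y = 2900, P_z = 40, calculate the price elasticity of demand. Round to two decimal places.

At the given point, Q = 42.4 − 1.15(35) + 0.0325(2900) + 0.5(40) = 42.4 − 40.25 + 94.25 + 20 = 116.4.
∂Q/∂P_x = −1.15, so E_p = (−1.15)·(35/116.4) ≈ -0.35.
|E_p| < 1: demand is inelastic.

-0.35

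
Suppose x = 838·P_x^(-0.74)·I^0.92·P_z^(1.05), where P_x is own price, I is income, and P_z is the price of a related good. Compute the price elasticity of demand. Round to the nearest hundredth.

-0.74

For a Cobb–Douglas (constant-elasticity) form x = A·P_x^α·…, the elasticity with respect to P_x equals the exponent α at every point.
Here the exponent on P_x is -0.74, so the price elasticity of demand is -0.74.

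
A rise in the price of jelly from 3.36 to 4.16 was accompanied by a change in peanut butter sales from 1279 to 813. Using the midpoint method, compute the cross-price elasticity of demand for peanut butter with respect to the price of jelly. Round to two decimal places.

%ΔQ_x = (813 − 1279)/[(1279+813)/2] = -466/1046 ≈ -0.4455.
%ΔP_y = (4.16 − 3.36)/[(3.36+4.16)/2] ≈ 0.2128.
E_xy = -0.4455/0.2128 ≈ -2.09.
E_xy < 0, so peanut butter and jelly are complements.

-2.09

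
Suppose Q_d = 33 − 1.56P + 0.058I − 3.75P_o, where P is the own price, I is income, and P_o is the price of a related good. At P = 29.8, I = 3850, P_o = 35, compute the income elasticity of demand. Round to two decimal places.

At the given point, Q_d = 33 − 1.56(29.8) + 0.058(3850) − 3.75(35) = 33 − 46.488 + 223.3 − 131.25 = 78.562.
∂Q_d/∂I = +0.058, so E_I = 0.058·(3850/78.562) ≈ 2.84.
E_I > 1: normal good (luxury).

2.84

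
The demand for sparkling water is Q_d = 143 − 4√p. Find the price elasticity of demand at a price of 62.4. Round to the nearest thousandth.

At p = 62.4, Q_d = 111.4025.
dQ_d/dp = −4/(2√p) = −4/(2·7.8994).
Point elasticity E = (dQ_d/dp)·(p/Q_d) = -0.2532 × 62.4/111.4025 ≈ -0.142.
|E| < 1, so demand is inelastic at this price.

-0.142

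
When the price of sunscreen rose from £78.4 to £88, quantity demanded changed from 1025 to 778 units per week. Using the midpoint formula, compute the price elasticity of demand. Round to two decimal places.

%Δq = (778 − 1025)/[(1025 + 778)/2] = -247/901.5 ≈ -0.2740.
%Δp = (88 − 78.4)/[(78.4 + 88)/2] = 9.6/83.2 ≈ 0.1154.
Arc elasticity E = %Δq/%Δp ≈ -0.2740/0.1154 ≈ -2.37.
|E| > 1: demand is elastic over this range.

-2.37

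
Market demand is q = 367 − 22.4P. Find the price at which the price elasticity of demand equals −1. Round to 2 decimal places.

8.19

For linear demand q = a − bP, E = −bP/(a − bP). |E| = 1 ⇒ bP = a − bP ⇒ P = a/(2b).
P = 367/(2·22.4) ≈ 8.19.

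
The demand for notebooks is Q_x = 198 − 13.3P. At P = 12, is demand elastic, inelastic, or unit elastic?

elastic

At P = 12, Q_x = 38.4.
dQ_x/dP = −13.3.
Point elasticity E = (dQ_x/dP)·(P/Q_x) = -13.3 × 12/38.4 ≈ -4.156.
|E| ≈ 4.156 > 1, so demand is elastic.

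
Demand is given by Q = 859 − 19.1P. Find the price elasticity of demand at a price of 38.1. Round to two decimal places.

At P = 38.1, Q = 131.29.
dQ/dP = −19.1.
Point elasticity E = (dQ/dP)·(P/Q) = -19.1 × 38.1/131.29 ≈ -5.54.
|E| > 1, so demand is elastic at this price.

-5.54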